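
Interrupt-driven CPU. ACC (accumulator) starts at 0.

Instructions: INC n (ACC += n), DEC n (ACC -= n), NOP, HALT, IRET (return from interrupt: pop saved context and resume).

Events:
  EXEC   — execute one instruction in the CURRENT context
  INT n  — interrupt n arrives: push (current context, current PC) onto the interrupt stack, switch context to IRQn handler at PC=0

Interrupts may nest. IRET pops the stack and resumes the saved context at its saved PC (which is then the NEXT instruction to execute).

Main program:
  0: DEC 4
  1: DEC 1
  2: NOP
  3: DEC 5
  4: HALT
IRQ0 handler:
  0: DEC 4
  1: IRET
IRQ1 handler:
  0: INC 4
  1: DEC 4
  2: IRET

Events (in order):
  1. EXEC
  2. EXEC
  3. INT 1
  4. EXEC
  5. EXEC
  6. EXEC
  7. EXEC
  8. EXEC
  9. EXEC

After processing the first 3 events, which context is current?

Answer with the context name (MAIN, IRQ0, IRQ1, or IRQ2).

Event 1 (EXEC): [MAIN] PC=0: DEC 4 -> ACC=-4
Event 2 (EXEC): [MAIN] PC=1: DEC 1 -> ACC=-5
Event 3 (INT 1): INT 1 arrives: push (MAIN, PC=2), enter IRQ1 at PC=0 (depth now 1)

Answer: IRQ1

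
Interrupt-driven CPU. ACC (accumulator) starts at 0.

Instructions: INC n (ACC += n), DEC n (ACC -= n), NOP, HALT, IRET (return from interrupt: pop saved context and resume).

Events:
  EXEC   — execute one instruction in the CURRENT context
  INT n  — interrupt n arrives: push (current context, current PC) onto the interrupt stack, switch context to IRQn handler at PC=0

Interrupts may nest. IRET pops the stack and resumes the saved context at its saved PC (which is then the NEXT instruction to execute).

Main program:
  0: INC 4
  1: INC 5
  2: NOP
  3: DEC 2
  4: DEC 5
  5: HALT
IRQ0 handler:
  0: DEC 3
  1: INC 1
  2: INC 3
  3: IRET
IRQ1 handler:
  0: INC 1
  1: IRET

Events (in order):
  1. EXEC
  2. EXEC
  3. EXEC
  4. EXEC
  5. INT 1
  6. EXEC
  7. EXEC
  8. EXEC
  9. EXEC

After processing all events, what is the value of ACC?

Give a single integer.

Answer: 3

Derivation:
Event 1 (EXEC): [MAIN] PC=0: INC 4 -> ACC=4
Event 2 (EXEC): [MAIN] PC=1: INC 5 -> ACC=9
Event 3 (EXEC): [MAIN] PC=2: NOP
Event 4 (EXEC): [MAIN] PC=3: DEC 2 -> ACC=7
Event 5 (INT 1): INT 1 arrives: push (MAIN, PC=4), enter IRQ1 at PC=0 (depth now 1)
Event 6 (EXEC): [IRQ1] PC=0: INC 1 -> ACC=8
Event 7 (EXEC): [IRQ1] PC=1: IRET -> resume MAIN at PC=4 (depth now 0)
Event 8 (EXEC): [MAIN] PC=4: DEC 5 -> ACC=3
Event 9 (EXEC): [MAIN] PC=5: HALT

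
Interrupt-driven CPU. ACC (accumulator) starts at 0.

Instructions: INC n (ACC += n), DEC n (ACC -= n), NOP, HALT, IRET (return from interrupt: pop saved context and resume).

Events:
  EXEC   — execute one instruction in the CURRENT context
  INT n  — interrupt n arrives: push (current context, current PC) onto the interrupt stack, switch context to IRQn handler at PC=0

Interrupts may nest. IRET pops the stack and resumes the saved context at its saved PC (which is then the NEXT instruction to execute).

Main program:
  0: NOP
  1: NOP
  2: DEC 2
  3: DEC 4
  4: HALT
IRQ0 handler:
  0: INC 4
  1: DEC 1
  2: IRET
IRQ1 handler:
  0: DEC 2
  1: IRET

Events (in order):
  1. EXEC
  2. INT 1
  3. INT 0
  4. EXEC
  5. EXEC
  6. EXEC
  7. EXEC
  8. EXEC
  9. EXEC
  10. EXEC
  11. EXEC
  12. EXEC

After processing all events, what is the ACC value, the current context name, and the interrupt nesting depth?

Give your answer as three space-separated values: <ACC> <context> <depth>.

Event 1 (EXEC): [MAIN] PC=0: NOP
Event 2 (INT 1): INT 1 arrives: push (MAIN, PC=1), enter IRQ1 at PC=0 (depth now 1)
Event 3 (INT 0): INT 0 arrives: push (IRQ1, PC=0), enter IRQ0 at PC=0 (depth now 2)
Event 4 (EXEC): [IRQ0] PC=0: INC 4 -> ACC=4
Event 5 (EXEC): [IRQ0] PC=1: DEC 1 -> ACC=3
Event 6 (EXEC): [IRQ0] PC=2: IRET -> resume IRQ1 at PC=0 (depth now 1)
Event 7 (EXEC): [IRQ1] PC=0: DEC 2 -> ACC=1
Event 8 (EXEC): [IRQ1] PC=1: IRET -> resume MAIN at PC=1 (depth now 0)
Event 9 (EXEC): [MAIN] PC=1: NOP
Event 10 (EXEC): [MAIN] PC=2: DEC 2 -> ACC=-1
Event 11 (EXEC): [MAIN] PC=3: DEC 4 -> ACC=-5
Event 12 (EXEC): [MAIN] PC=4: HALT

Answer: -5 MAIN 0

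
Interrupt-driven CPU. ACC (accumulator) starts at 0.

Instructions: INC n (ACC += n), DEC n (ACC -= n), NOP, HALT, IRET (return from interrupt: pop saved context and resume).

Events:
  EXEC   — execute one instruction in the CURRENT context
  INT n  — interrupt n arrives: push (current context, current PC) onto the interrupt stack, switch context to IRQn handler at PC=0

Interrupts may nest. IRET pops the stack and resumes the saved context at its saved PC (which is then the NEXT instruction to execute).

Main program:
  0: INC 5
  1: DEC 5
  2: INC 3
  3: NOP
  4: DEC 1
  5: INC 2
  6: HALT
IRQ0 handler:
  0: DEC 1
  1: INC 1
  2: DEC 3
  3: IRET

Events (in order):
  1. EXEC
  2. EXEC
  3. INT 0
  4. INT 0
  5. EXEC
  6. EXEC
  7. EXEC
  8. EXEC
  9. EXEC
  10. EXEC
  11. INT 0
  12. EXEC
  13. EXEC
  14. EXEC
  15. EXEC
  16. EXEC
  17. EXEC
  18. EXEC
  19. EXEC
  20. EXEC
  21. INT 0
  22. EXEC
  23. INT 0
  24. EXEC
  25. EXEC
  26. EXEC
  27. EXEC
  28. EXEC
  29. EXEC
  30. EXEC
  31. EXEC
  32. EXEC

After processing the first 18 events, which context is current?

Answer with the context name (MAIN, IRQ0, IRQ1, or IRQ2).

Answer: MAIN

Derivation:
Event 1 (EXEC): [MAIN] PC=0: INC 5 -> ACC=5
Event 2 (EXEC): [MAIN] PC=1: DEC 5 -> ACC=0
Event 3 (INT 0): INT 0 arrives: push (MAIN, PC=2), enter IRQ0 at PC=0 (depth now 1)
Event 4 (INT 0): INT 0 arrives: push (IRQ0, PC=0), enter IRQ0 at PC=0 (depth now 2)
Event 5 (EXEC): [IRQ0] PC=0: DEC 1 -> ACC=-1
Event 6 (EXEC): [IRQ0] PC=1: INC 1 -> ACC=0
Event 7 (EXEC): [IRQ0] PC=2: DEC 3 -> ACC=-3
Event 8 (EXEC): [IRQ0] PC=3: IRET -> resume IRQ0 at PC=0 (depth now 1)
Event 9 (EXEC): [IRQ0] PC=0: DEC 1 -> ACC=-4
Event 10 (EXEC): [IRQ0] PC=1: INC 1 -> ACC=-3
Event 11 (INT 0): INT 0 arrives: push (IRQ0, PC=2), enter IRQ0 at PC=0 (depth now 2)
Event 12 (EXEC): [IRQ0] PC=0: DEC 1 -> ACC=-4
Event 13 (EXEC): [IRQ0] PC=1: INC 1 -> ACC=-3
Event 14 (EXEC): [IRQ0] PC=2: DEC 3 -> ACC=-6
Event 15 (EXEC): [IRQ0] PC=3: IRET -> resume IRQ0 at PC=2 (depth now 1)
Event 16 (EXEC): [IRQ0] PC=2: DEC 3 -> ACC=-9
Event 17 (EXEC): [IRQ0] PC=3: IRET -> resume MAIN at PC=2 (depth now 0)
Event 18 (EXEC): [MAIN] PC=2: INC 3 -> ACC=-6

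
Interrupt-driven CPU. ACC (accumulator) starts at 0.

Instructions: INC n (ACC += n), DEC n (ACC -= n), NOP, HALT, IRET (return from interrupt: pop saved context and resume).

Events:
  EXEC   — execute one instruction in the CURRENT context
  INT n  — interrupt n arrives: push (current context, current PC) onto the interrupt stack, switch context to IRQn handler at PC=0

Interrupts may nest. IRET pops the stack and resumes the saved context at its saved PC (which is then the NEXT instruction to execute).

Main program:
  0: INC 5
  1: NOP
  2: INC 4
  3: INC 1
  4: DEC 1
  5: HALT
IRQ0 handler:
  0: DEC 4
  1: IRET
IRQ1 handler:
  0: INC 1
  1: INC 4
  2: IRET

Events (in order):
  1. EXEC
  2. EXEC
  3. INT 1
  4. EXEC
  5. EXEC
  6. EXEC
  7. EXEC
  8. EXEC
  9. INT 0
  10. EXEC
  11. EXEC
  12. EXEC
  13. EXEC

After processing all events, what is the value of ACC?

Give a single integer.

Event 1 (EXEC): [MAIN] PC=0: INC 5 -> ACC=5
Event 2 (EXEC): [MAIN] PC=1: NOP
Event 3 (INT 1): INT 1 arrives: push (MAIN, PC=2), enter IRQ1 at PC=0 (depth now 1)
Event 4 (EXEC): [IRQ1] PC=0: INC 1 -> ACC=6
Event 5 (EXEC): [IRQ1] PC=1: INC 4 -> ACC=10
Event 6 (EXEC): [IRQ1] PC=2: IRET -> resume MAIN at PC=2 (depth now 0)
Event 7 (EXEC): [MAIN] PC=2: INC 4 -> ACC=14
Event 8 (EXEC): [MAIN] PC=3: INC 1 -> ACC=15
Event 9 (INT 0): INT 0 arrives: push (MAIN, PC=4), enter IRQ0 at PC=0 (depth now 1)
Event 10 (EXEC): [IRQ0] PC=0: DEC 4 -> ACC=11
Event 11 (EXEC): [IRQ0] PC=1: IRET -> resume MAIN at PC=4 (depth now 0)
Event 12 (EXEC): [MAIN] PC=4: DEC 1 -> ACC=10
Event 13 (EXEC): [MAIN] PC=5: HALT

Answer: 10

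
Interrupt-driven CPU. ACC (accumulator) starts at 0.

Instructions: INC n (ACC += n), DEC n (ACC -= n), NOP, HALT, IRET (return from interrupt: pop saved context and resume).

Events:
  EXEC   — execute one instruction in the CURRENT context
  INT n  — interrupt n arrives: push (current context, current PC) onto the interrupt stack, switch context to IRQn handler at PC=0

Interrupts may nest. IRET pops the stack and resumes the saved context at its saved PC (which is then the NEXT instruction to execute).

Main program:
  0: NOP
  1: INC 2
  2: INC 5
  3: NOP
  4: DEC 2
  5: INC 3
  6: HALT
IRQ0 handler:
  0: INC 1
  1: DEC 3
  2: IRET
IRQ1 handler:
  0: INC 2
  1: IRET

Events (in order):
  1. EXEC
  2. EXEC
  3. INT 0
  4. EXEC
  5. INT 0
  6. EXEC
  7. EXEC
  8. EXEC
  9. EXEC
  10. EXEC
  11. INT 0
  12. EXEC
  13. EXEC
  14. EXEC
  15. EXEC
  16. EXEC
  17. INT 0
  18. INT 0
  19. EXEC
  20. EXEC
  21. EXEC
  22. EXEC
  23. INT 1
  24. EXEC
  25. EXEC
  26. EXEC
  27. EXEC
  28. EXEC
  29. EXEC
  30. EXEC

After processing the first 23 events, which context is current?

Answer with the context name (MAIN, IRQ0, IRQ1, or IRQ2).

Answer: IRQ1

Derivation:
Event 1 (EXEC): [MAIN] PC=0: NOP
Event 2 (EXEC): [MAIN] PC=1: INC 2 -> ACC=2
Event 3 (INT 0): INT 0 arrives: push (MAIN, PC=2), enter IRQ0 at PC=0 (depth now 1)
Event 4 (EXEC): [IRQ0] PC=0: INC 1 -> ACC=3
Event 5 (INT 0): INT 0 arrives: push (IRQ0, PC=1), enter IRQ0 at PC=0 (depth now 2)
Event 6 (EXEC): [IRQ0] PC=0: INC 1 -> ACC=4
Event 7 (EXEC): [IRQ0] PC=1: DEC 3 -> ACC=1
Event 8 (EXEC): [IRQ0] PC=2: IRET -> resume IRQ0 at PC=1 (depth now 1)
Event 9 (EXEC): [IRQ0] PC=1: DEC 3 -> ACC=-2
Event 10 (EXEC): [IRQ0] PC=2: IRET -> resume MAIN at PC=2 (depth now 0)
Event 11 (INT 0): INT 0 arrives: push (MAIN, PC=2), enter IRQ0 at PC=0 (depth now 1)
Event 12 (EXEC): [IRQ0] PC=0: INC 1 -> ACC=-1
Event 13 (EXEC): [IRQ0] PC=1: DEC 3 -> ACC=-4
Event 14 (EXEC): [IRQ0] PC=2: IRET -> resume MAIN at PC=2 (depth now 0)
Event 15 (EXEC): [MAIN] PC=2: INC 5 -> ACC=1
Event 16 (EXEC): [MAIN] PC=3: NOP
Event 17 (INT 0): INT 0 arrives: push (MAIN, PC=4), enter IRQ0 at PC=0 (depth now 1)
Event 18 (INT 0): INT 0 arrives: push (IRQ0, PC=0), enter IRQ0 at PC=0 (depth now 2)
Event 19 (EXEC): [IRQ0] PC=0: INC 1 -> ACC=2
Event 20 (EXEC): [IRQ0] PC=1: DEC 3 -> ACC=-1
Event 21 (EXEC): [IRQ0] PC=2: IRET -> resume IRQ0 at PC=0 (depth now 1)
Event 22 (EXEC): [IRQ0] PC=0: INC 1 -> ACC=0
Event 23 (INT 1): INT 1 arrives: push (IRQ0, PC=1), enter IRQ1 at PC=0 (depth now 2)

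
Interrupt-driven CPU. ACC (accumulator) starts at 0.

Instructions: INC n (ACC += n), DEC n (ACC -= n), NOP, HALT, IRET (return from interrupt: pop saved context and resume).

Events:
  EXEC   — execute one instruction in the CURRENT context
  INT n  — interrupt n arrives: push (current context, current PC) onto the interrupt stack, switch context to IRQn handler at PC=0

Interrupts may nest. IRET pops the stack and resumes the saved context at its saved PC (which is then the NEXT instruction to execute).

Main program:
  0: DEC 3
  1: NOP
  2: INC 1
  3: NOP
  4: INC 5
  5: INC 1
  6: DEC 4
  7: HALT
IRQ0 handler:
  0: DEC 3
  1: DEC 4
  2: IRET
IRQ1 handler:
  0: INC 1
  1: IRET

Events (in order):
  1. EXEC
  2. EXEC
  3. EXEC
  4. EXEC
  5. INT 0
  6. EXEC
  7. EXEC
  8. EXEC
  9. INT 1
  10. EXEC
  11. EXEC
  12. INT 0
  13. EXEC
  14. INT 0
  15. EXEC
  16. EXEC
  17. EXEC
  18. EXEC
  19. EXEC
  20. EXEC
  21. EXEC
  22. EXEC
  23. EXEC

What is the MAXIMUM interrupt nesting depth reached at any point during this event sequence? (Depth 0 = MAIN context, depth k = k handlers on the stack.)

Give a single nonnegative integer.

Event 1 (EXEC): [MAIN] PC=0: DEC 3 -> ACC=-3 [depth=0]
Event 2 (EXEC): [MAIN] PC=1: NOP [depth=0]
Event 3 (EXEC): [MAIN] PC=2: INC 1 -> ACC=-2 [depth=0]
Event 4 (EXEC): [MAIN] PC=3: NOP [depth=0]
Event 5 (INT 0): INT 0 arrives: push (MAIN, PC=4), enter IRQ0 at PC=0 (depth now 1) [depth=1]
Event 6 (EXEC): [IRQ0] PC=0: DEC 3 -> ACC=-5 [depth=1]
Event 7 (EXEC): [IRQ0] PC=1: DEC 4 -> ACC=-9 [depth=1]
Event 8 (EXEC): [IRQ0] PC=2: IRET -> resume MAIN at PC=4 (depth now 0) [depth=0]
Event 9 (INT 1): INT 1 arrives: push (MAIN, PC=4), enter IRQ1 at PC=0 (depth now 1) [depth=1]
Event 10 (EXEC): [IRQ1] PC=0: INC 1 -> ACC=-8 [depth=1]
Event 11 (EXEC): [IRQ1] PC=1: IRET -> resume MAIN at PC=4 (depth now 0) [depth=0]
Event 12 (INT 0): INT 0 arrives: push (MAIN, PC=4), enter IRQ0 at PC=0 (depth now 1) [depth=1]
Event 13 (EXEC): [IRQ0] PC=0: DEC 3 -> ACC=-11 [depth=1]
Event 14 (INT 0): INT 0 arrives: push (IRQ0, PC=1), enter IRQ0 at PC=0 (depth now 2) [depth=2]
Event 15 (EXEC): [IRQ0] PC=0: DEC 3 -> ACC=-14 [depth=2]
Event 16 (EXEC): [IRQ0] PC=1: DEC 4 -> ACC=-18 [depth=2]
Event 17 (EXEC): [IRQ0] PC=2: IRET -> resume IRQ0 at PC=1 (depth now 1) [depth=1]
Event 18 (EXEC): [IRQ0] PC=1: DEC 4 -> ACC=-22 [depth=1]
Event 19 (EXEC): [IRQ0] PC=2: IRET -> resume MAIN at PC=4 (depth now 0) [depth=0]
Event 20 (EXEC): [MAIN] PC=4: INC 5 -> ACC=-17 [depth=0]
Event 21 (EXEC): [MAIN] PC=5: INC 1 -> ACC=-16 [depth=0]
Event 22 (EXEC): [MAIN] PC=6: DEC 4 -> ACC=-20 [depth=0]
Event 23 (EXEC): [MAIN] PC=7: HALT [depth=0]
Max depth observed: 2

Answer: 2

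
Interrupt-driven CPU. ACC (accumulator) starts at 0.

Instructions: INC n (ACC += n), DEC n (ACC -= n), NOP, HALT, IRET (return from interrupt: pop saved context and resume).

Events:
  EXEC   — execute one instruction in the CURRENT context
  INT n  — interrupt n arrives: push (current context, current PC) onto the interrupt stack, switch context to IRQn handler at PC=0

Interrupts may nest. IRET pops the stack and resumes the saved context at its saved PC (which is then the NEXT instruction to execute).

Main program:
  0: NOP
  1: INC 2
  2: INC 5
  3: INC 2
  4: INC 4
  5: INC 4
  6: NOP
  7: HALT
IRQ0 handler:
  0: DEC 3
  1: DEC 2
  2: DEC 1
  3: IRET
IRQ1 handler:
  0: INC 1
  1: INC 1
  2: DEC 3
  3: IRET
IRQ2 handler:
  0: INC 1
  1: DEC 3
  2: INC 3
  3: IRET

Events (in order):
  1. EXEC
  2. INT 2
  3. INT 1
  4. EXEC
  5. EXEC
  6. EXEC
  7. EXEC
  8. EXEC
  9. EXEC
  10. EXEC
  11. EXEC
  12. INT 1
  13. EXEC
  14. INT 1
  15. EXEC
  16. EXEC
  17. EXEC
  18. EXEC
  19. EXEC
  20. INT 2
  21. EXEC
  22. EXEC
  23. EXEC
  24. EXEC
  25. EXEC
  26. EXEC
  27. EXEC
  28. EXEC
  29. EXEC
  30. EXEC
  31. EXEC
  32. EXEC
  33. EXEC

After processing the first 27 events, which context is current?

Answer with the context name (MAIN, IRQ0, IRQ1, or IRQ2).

Answer: MAIN

Derivation:
Event 1 (EXEC): [MAIN] PC=0: NOP
Event 2 (INT 2): INT 2 arrives: push (MAIN, PC=1), enter IRQ2 at PC=0 (depth now 1)
Event 3 (INT 1): INT 1 arrives: push (IRQ2, PC=0), enter IRQ1 at PC=0 (depth now 2)
Event 4 (EXEC): [IRQ1] PC=0: INC 1 -> ACC=1
Event 5 (EXEC): [IRQ1] PC=1: INC 1 -> ACC=2
Event 6 (EXEC): [IRQ1] PC=2: DEC 3 -> ACC=-1
Event 7 (EXEC): [IRQ1] PC=3: IRET -> resume IRQ2 at PC=0 (depth now 1)
Event 8 (EXEC): [IRQ2] PC=0: INC 1 -> ACC=0
Event 9 (EXEC): [IRQ2] PC=1: DEC 3 -> ACC=-3
Event 10 (EXEC): [IRQ2] PC=2: INC 3 -> ACC=0
Event 11 (EXEC): [IRQ2] PC=3: IRET -> resume MAIN at PC=1 (depth now 0)
Event 12 (INT 1): INT 1 arrives: push (MAIN, PC=1), enter IRQ1 at PC=0 (depth now 1)
Event 13 (EXEC): [IRQ1] PC=0: INC 1 -> ACC=1
Event 14 (INT 1): INT 1 arrives: push (IRQ1, PC=1), enter IRQ1 at PC=0 (depth now 2)
Event 15 (EXEC): [IRQ1] PC=0: INC 1 -> ACC=2
Event 16 (EXEC): [IRQ1] PC=1: INC 1 -> ACC=3
Event 17 (EXEC): [IRQ1] PC=2: DEC 3 -> ACC=0
Event 18 (EXEC): [IRQ1] PC=3: IRET -> resume IRQ1 at PC=1 (depth now 1)
Event 19 (EXEC): [IRQ1] PC=1: INC 1 -> ACC=1
Event 20 (INT 2): INT 2 arrives: push (IRQ1, PC=2), enter IRQ2 at PC=0 (depth now 2)
Event 21 (EXEC): [IRQ2] PC=0: INC 1 -> ACC=2
Event 22 (EXEC): [IRQ2] PC=1: DEC 3 -> ACC=-1
Event 23 (EXEC): [IRQ2] PC=2: INC 3 -> ACC=2
Event 24 (EXEC): [IRQ2] PC=3: IRET -> resume IRQ1 at PC=2 (depth now 1)
Event 25 (EXEC): [IRQ1] PC=2: DEC 3 -> ACC=-1
Event 26 (EXEC): [IRQ1] PC=3: IRET -> resume MAIN at PC=1 (depth now 0)
Event 27 (EXEC): [MAIN] PC=1: INC 2 -> ACC=1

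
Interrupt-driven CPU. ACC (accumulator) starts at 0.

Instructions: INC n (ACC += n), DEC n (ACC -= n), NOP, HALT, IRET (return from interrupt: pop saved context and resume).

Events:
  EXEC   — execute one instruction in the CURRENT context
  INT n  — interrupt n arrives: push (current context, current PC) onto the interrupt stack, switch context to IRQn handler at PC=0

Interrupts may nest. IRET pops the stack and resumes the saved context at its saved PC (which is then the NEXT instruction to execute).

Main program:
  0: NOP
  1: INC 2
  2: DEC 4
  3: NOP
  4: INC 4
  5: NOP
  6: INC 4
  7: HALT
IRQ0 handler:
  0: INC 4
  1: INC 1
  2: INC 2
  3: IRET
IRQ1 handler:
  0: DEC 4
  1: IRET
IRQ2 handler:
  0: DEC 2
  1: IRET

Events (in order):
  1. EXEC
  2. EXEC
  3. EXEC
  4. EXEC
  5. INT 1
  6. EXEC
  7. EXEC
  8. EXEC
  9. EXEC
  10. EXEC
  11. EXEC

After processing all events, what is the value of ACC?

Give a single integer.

Answer: 2

Derivation:
Event 1 (EXEC): [MAIN] PC=0: NOP
Event 2 (EXEC): [MAIN] PC=1: INC 2 -> ACC=2
Event 3 (EXEC): [MAIN] PC=2: DEC 4 -> ACC=-2
Event 4 (EXEC): [MAIN] PC=3: NOP
Event 5 (INT 1): INT 1 arrives: push (MAIN, PC=4), enter IRQ1 at PC=0 (depth now 1)
Event 6 (EXEC): [IRQ1] PC=0: DEC 4 -> ACC=-6
Event 7 (EXEC): [IRQ1] PC=1: IRET -> resume MAIN at PC=4 (depth now 0)
Event 8 (EXEC): [MAIN] PC=4: INC 4 -> ACC=-2
Event 9 (EXEC): [MAIN] PC=5: NOP
Event 10 (EXEC): [MAIN] PC=6: INC 4 -> ACC=2
Event 11 (EXEC): [MAIN] PC=7: HALT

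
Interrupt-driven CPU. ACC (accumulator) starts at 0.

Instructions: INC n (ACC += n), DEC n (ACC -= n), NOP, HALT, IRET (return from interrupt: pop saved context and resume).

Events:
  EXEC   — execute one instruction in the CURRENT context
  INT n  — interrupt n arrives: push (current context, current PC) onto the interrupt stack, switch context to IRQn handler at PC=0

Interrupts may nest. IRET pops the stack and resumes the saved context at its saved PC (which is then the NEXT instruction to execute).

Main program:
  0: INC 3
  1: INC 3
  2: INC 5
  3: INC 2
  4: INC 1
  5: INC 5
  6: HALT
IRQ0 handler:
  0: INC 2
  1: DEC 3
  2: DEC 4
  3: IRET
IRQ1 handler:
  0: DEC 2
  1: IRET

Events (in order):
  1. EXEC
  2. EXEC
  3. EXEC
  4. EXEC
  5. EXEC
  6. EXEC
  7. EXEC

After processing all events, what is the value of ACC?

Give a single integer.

Answer: 19

Derivation:
Event 1 (EXEC): [MAIN] PC=0: INC 3 -> ACC=3
Event 2 (EXEC): [MAIN] PC=1: INC 3 -> ACC=6
Event 3 (EXEC): [MAIN] PC=2: INC 5 -> ACC=11
Event 4 (EXEC): [MAIN] PC=3: INC 2 -> ACC=13
Event 5 (EXEC): [MAIN] PC=4: INC 1 -> ACC=14
Event 6 (EXEC): [MAIN] PC=5: INC 5 -> ACC=19
Event 7 (EXEC): [MAIN] PC=6: HALT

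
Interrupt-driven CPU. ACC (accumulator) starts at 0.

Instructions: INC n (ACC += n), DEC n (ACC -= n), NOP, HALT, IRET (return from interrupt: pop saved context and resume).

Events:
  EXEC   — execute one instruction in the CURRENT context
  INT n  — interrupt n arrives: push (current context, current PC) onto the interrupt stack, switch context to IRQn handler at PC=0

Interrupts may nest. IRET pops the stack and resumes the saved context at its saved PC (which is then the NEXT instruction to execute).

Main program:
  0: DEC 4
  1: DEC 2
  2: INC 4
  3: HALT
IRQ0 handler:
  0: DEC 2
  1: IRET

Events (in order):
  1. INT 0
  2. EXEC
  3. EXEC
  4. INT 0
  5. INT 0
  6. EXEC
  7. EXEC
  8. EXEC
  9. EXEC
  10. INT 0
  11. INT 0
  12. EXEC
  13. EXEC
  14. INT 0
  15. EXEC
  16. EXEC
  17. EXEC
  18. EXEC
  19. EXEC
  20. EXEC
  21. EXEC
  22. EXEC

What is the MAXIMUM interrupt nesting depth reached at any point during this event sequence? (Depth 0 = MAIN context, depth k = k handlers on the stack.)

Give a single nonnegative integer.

Event 1 (INT 0): INT 0 arrives: push (MAIN, PC=0), enter IRQ0 at PC=0 (depth now 1) [depth=1]
Event 2 (EXEC): [IRQ0] PC=0: DEC 2 -> ACC=-2 [depth=1]
Event 3 (EXEC): [IRQ0] PC=1: IRET -> resume MAIN at PC=0 (depth now 0) [depth=0]
Event 4 (INT 0): INT 0 arrives: push (MAIN, PC=0), enter IRQ0 at PC=0 (depth now 1) [depth=1]
Event 5 (INT 0): INT 0 arrives: push (IRQ0, PC=0), enter IRQ0 at PC=0 (depth now 2) [depth=2]
Event 6 (EXEC): [IRQ0] PC=0: DEC 2 -> ACC=-4 [depth=2]
Event 7 (EXEC): [IRQ0] PC=1: IRET -> resume IRQ0 at PC=0 (depth now 1) [depth=1]
Event 8 (EXEC): [IRQ0] PC=0: DEC 2 -> ACC=-6 [depth=1]
Event 9 (EXEC): [IRQ0] PC=1: IRET -> resume MAIN at PC=0 (depth now 0) [depth=0]
Event 10 (INT 0): INT 0 arrives: push (MAIN, PC=0), enter IRQ0 at PC=0 (depth now 1) [depth=1]
Event 11 (INT 0): INT 0 arrives: push (IRQ0, PC=0), enter IRQ0 at PC=0 (depth now 2) [depth=2]
Event 12 (EXEC): [IRQ0] PC=0: DEC 2 -> ACC=-8 [depth=2]
Event 13 (EXEC): [IRQ0] PC=1: IRET -> resume IRQ0 at PC=0 (depth now 1) [depth=1]
Event 14 (INT 0): INT 0 arrives: push (IRQ0, PC=0), enter IRQ0 at PC=0 (depth now 2) [depth=2]
Event 15 (EXEC): [IRQ0] PC=0: DEC 2 -> ACC=-10 [depth=2]
Event 16 (EXEC): [IRQ0] PC=1: IRET -> resume IRQ0 at PC=0 (depth now 1) [depth=1]
Event 17 (EXEC): [IRQ0] PC=0: DEC 2 -> ACC=-12 [depth=1]
Event 18 (EXEC): [IRQ0] PC=1: IRET -> resume MAIN at PC=0 (depth now 0) [depth=0]
Event 19 (EXEC): [MAIN] PC=0: DEC 4 -> ACC=-16 [depth=0]
Event 20 (EXEC): [MAIN] PC=1: DEC 2 -> ACC=-18 [depth=0]
Event 21 (EXEC): [MAIN] PC=2: INC 4 -> ACC=-14 [depth=0]
Event 22 (EXEC): [MAIN] PC=3: HALT [depth=0]
Max depth observed: 2

Answer: 2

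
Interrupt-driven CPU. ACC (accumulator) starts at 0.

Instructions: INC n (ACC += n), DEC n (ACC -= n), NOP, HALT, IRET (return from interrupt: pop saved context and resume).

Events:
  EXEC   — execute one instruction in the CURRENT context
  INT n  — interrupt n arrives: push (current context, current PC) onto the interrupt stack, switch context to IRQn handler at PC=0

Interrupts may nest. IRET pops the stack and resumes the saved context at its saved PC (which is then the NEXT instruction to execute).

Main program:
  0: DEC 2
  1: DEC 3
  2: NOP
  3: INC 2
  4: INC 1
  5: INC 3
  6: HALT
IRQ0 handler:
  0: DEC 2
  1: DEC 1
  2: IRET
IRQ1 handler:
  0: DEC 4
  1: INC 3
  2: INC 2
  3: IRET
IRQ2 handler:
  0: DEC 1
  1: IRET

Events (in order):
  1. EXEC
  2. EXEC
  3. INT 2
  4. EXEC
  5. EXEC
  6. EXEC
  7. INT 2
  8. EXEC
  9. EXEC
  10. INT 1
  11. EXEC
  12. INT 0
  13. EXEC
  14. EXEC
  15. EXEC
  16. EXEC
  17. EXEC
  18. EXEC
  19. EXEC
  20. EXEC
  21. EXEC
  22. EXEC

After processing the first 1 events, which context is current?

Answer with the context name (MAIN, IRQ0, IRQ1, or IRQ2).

Answer: MAIN

Derivation:
Event 1 (EXEC): [MAIN] PC=0: DEC 2 -> ACC=-2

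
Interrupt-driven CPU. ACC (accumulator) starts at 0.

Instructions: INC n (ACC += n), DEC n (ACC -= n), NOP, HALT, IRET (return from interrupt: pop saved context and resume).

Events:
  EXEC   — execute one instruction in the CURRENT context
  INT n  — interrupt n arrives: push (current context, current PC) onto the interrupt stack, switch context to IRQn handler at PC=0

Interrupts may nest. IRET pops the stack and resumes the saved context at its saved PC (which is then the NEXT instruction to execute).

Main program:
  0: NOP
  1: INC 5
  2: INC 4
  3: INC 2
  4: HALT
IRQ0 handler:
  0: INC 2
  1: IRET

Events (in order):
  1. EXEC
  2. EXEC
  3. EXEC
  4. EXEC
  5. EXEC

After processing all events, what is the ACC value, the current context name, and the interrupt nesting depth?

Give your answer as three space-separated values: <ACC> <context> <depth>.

Event 1 (EXEC): [MAIN] PC=0: NOP
Event 2 (EXEC): [MAIN] PC=1: INC 5 -> ACC=5
Event 3 (EXEC): [MAIN] PC=2: INC 4 -> ACC=9
Event 4 (EXEC): [MAIN] PC=3: INC 2 -> ACC=11
Event 5 (EXEC): [MAIN] PC=4: HALT

Answer: 11 MAIN 0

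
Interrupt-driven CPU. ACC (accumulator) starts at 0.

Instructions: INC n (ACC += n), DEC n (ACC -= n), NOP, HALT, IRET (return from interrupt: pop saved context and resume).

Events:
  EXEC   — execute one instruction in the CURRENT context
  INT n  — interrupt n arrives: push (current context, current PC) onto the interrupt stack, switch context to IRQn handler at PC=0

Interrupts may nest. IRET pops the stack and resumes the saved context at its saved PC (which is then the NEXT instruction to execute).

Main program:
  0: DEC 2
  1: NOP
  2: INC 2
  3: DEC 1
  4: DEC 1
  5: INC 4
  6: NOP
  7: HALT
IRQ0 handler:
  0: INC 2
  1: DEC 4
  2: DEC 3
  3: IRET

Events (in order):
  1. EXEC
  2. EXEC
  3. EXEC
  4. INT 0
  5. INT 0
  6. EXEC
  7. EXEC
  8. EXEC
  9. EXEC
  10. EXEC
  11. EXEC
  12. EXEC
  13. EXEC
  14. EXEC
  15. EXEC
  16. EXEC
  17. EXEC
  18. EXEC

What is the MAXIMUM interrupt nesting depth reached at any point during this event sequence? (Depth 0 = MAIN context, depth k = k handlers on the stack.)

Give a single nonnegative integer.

Event 1 (EXEC): [MAIN] PC=0: DEC 2 -> ACC=-2 [depth=0]
Event 2 (EXEC): [MAIN] PC=1: NOP [depth=0]
Event 3 (EXEC): [MAIN] PC=2: INC 2 -> ACC=0 [depth=0]
Event 4 (INT 0): INT 0 arrives: push (MAIN, PC=3), enter IRQ0 at PC=0 (depth now 1) [depth=1]
Event 5 (INT 0): INT 0 arrives: push (IRQ0, PC=0), enter IRQ0 at PC=0 (depth now 2) [depth=2]
Event 6 (EXEC): [IRQ0] PC=0: INC 2 -> ACC=2 [depth=2]
Event 7 (EXEC): [IRQ0] PC=1: DEC 4 -> ACC=-2 [depth=2]
Event 8 (EXEC): [IRQ0] PC=2: DEC 3 -> ACC=-5 [depth=2]
Event 9 (EXEC): [IRQ0] PC=3: IRET -> resume IRQ0 at PC=0 (depth now 1) [depth=1]
Event 10 (EXEC): [IRQ0] PC=0: INC 2 -> ACC=-3 [depth=1]
Event 11 (EXEC): [IRQ0] PC=1: DEC 4 -> ACC=-7 [depth=1]
Event 12 (EXEC): [IRQ0] PC=2: DEC 3 -> ACC=-10 [depth=1]
Event 13 (EXEC): [IRQ0] PC=3: IRET -> resume MAIN at PC=3 (depth now 0) [depth=0]
Event 14 (EXEC): [MAIN] PC=3: DEC 1 -> ACC=-11 [depth=0]
Event 15 (EXEC): [MAIN] PC=4: DEC 1 -> ACC=-12 [depth=0]
Event 16 (EXEC): [MAIN] PC=5: INC 4 -> ACC=-8 [depth=0]
Event 17 (EXEC): [MAIN] PC=6: NOP [depth=0]
Event 18 (EXEC): [MAIN] PC=7: HALT [depth=0]
Max depth observed: 2

Answer: 2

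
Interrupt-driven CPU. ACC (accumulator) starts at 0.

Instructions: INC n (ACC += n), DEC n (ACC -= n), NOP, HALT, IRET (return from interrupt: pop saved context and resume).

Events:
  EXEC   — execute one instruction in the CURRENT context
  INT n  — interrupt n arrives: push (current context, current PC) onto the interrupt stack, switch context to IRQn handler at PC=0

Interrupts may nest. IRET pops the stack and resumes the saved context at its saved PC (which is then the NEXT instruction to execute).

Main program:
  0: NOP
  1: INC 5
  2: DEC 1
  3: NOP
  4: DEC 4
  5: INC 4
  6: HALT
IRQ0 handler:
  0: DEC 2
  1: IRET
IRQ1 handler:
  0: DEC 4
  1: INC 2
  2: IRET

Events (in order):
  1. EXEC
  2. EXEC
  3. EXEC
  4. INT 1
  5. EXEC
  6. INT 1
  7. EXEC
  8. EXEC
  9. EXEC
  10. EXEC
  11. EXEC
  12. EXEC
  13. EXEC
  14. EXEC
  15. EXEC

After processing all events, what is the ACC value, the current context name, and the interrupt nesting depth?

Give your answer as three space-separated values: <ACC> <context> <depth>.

Event 1 (EXEC): [MAIN] PC=0: NOP
Event 2 (EXEC): [MAIN] PC=1: INC 5 -> ACC=5
Event 3 (EXEC): [MAIN] PC=2: DEC 1 -> ACC=4
Event 4 (INT 1): INT 1 arrives: push (MAIN, PC=3), enter IRQ1 at PC=0 (depth now 1)
Event 5 (EXEC): [IRQ1] PC=0: DEC 4 -> ACC=0
Event 6 (INT 1): INT 1 arrives: push (IRQ1, PC=1), enter IRQ1 at PC=0 (depth now 2)
Event 7 (EXEC): [IRQ1] PC=0: DEC 4 -> ACC=-4
Event 8 (EXEC): [IRQ1] PC=1: INC 2 -> ACC=-2
Event 9 (EXEC): [IRQ1] PC=2: IRET -> resume IRQ1 at PC=1 (depth now 1)
Event 10 (EXEC): [IRQ1] PC=1: INC 2 -> ACC=0
Event 11 (EXEC): [IRQ1] PC=2: IRET -> resume MAIN at PC=3 (depth now 0)
Event 12 (EXEC): [MAIN] PC=3: NOP
Event 13 (EXEC): [MAIN] PC=4: DEC 4 -> ACC=-4
Event 14 (EXEC): [MAIN] PC=5: INC 4 -> ACC=0
Event 15 (EXEC): [MAIN] PC=6: HALT

Answer: 0 MAIN 0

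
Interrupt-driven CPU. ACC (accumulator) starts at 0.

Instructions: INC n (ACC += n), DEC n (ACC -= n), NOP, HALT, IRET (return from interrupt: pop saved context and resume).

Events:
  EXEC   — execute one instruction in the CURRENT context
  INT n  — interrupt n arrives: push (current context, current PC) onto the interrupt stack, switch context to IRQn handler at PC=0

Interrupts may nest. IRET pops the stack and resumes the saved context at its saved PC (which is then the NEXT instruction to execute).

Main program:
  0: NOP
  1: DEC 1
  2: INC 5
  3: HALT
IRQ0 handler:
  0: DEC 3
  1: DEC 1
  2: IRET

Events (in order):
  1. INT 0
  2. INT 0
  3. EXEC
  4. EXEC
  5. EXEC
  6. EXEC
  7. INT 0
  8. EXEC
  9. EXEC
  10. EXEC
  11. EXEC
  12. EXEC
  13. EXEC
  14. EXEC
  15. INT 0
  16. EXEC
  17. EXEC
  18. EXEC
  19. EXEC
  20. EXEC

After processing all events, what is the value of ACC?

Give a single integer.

Answer: -12

Derivation:
Event 1 (INT 0): INT 0 arrives: push (MAIN, PC=0), enter IRQ0 at PC=0 (depth now 1)
Event 2 (INT 0): INT 0 arrives: push (IRQ0, PC=0), enter IRQ0 at PC=0 (depth now 2)
Event 3 (EXEC): [IRQ0] PC=0: DEC 3 -> ACC=-3
Event 4 (EXEC): [IRQ0] PC=1: DEC 1 -> ACC=-4
Event 5 (EXEC): [IRQ0] PC=2: IRET -> resume IRQ0 at PC=0 (depth now 1)
Event 6 (EXEC): [IRQ0] PC=0: DEC 3 -> ACC=-7
Event 7 (INT 0): INT 0 arrives: push (IRQ0, PC=1), enter IRQ0 at PC=0 (depth now 2)
Event 8 (EXEC): [IRQ0] PC=0: DEC 3 -> ACC=-10
Event 9 (EXEC): [IRQ0] PC=1: DEC 1 -> ACC=-11
Event 10 (EXEC): [IRQ0] PC=2: IRET -> resume IRQ0 at PC=1 (depth now 1)
Event 11 (EXEC): [IRQ0] PC=1: DEC 1 -> ACC=-12
Event 12 (EXEC): [IRQ0] PC=2: IRET -> resume MAIN at PC=0 (depth now 0)
Event 13 (EXEC): [MAIN] PC=0: NOP
Event 14 (EXEC): [MAIN] PC=1: DEC 1 -> ACC=-13
Event 15 (INT 0): INT 0 arrives: push (MAIN, PC=2), enter IRQ0 at PC=0 (depth now 1)
Event 16 (EXEC): [IRQ0] PC=0: DEC 3 -> ACC=-16
Event 17 (EXEC): [IRQ0] PC=1: DEC 1 -> ACC=-17
Event 18 (EXEC): [IRQ0] PC=2: IRET -> resume MAIN at PC=2 (depth now 0)
Event 19 (EXEC): [MAIN] PC=2: INC 5 -> ACC=-12
Event 20 (EXEC): [MAIN] PC=3: HALT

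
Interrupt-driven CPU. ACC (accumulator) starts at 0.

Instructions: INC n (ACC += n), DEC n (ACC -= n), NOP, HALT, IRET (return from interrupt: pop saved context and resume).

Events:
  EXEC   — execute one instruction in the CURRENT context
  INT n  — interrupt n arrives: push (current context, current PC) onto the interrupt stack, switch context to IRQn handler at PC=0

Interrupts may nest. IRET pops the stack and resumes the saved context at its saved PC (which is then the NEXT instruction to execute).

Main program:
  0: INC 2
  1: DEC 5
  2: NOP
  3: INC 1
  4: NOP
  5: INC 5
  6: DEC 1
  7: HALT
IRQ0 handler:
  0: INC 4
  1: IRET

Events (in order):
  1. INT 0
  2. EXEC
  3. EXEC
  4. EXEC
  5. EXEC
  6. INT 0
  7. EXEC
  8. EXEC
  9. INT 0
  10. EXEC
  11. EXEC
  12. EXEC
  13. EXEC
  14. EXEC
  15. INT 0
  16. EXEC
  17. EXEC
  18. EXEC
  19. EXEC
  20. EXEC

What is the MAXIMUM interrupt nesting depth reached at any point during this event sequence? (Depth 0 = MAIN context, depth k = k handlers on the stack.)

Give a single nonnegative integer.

Answer: 1

Derivation:
Event 1 (INT 0): INT 0 arrives: push (MAIN, PC=0), enter IRQ0 at PC=0 (depth now 1) [depth=1]
Event 2 (EXEC): [IRQ0] PC=0: INC 4 -> ACC=4 [depth=1]
Event 3 (EXEC): [IRQ0] PC=1: IRET -> resume MAIN at PC=0 (depth now 0) [depth=0]
Event 4 (EXEC): [MAIN] PC=0: INC 2 -> ACC=6 [depth=0]
Event 5 (EXEC): [MAIN] PC=1: DEC 5 -> ACC=1 [depth=0]
Event 6 (INT 0): INT 0 arrives: push (MAIN, PC=2), enter IRQ0 at PC=0 (depth now 1) [depth=1]
Event 7 (EXEC): [IRQ0] PC=0: INC 4 -> ACC=5 [depth=1]
Event 8 (EXEC): [IRQ0] PC=1: IRET -> resume MAIN at PC=2 (depth now 0) [depth=0]
Event 9 (INT 0): INT 0 arrives: push (MAIN, PC=2), enter IRQ0 at PC=0 (depth now 1) [depth=1]
Event 10 (EXEC): [IRQ0] PC=0: INC 4 -> ACC=9 [depth=1]
Event 11 (EXEC): [IRQ0] PC=1: IRET -> resume MAIN at PC=2 (depth now 0) [depth=0]
Event 12 (EXEC): [MAIN] PC=2: NOP [depth=0]
Event 13 (EXEC): [MAIN] PC=3: INC 1 -> ACC=10 [depth=0]
Event 14 (EXEC): [MAIN] PC=4: NOP [depth=0]
Event 15 (INT 0): INT 0 arrives: push (MAIN, PC=5), enter IRQ0 at PC=0 (depth now 1) [depth=1]
Event 16 (EXEC): [IRQ0] PC=0: INC 4 -> ACC=14 [depth=1]
Event 17 (EXEC): [IRQ0] PC=1: IRET -> resume MAIN at PC=5 (depth now 0) [depth=0]
Event 18 (EXEC): [MAIN] PC=5: INC 5 -> ACC=19 [depth=0]
Event 19 (EXEC): [MAIN] PC=6: DEC 1 -> ACC=18 [depth=0]
Event 20 (EXEC): [MAIN] PC=7: HALT [depth=0]
Max depth observed: 1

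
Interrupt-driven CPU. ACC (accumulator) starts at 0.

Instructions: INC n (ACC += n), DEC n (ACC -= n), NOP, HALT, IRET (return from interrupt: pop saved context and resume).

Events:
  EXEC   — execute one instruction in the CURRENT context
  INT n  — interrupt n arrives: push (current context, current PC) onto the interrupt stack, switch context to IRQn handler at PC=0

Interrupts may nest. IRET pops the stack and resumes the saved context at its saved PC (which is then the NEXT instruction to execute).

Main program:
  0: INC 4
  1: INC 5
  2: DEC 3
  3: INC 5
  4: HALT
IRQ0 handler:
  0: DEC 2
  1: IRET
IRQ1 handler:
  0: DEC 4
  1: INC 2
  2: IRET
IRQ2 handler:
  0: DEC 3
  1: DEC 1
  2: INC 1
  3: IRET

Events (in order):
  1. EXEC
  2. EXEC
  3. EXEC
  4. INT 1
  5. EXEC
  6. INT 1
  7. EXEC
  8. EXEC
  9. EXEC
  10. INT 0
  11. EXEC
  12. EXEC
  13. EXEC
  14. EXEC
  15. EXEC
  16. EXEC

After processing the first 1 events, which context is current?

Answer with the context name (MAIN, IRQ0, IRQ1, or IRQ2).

Event 1 (EXEC): [MAIN] PC=0: INC 4 -> ACC=4

Answer: MAIN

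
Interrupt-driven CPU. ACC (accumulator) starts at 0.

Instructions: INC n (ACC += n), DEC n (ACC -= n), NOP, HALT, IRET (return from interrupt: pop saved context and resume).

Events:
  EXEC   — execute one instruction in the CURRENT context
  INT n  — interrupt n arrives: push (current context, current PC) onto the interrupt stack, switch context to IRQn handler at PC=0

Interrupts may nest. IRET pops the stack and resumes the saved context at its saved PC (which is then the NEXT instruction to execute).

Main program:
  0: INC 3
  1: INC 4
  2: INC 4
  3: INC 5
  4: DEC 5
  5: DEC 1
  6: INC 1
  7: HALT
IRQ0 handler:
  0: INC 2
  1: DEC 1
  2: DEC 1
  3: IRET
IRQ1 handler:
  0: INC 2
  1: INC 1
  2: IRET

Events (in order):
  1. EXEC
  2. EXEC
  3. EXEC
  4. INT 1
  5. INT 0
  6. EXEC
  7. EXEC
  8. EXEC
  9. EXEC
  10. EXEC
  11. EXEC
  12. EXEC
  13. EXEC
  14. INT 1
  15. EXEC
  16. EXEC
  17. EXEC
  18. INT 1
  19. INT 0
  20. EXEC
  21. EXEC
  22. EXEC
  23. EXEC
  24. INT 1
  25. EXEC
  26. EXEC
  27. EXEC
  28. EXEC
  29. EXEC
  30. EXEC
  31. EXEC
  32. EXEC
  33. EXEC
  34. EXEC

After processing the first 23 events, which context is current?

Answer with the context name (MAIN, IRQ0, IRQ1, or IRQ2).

Event 1 (EXEC): [MAIN] PC=0: INC 3 -> ACC=3
Event 2 (EXEC): [MAIN] PC=1: INC 4 -> ACC=7
Event 3 (EXEC): [MAIN] PC=2: INC 4 -> ACC=11
Event 4 (INT 1): INT 1 arrives: push (MAIN, PC=3), enter IRQ1 at PC=0 (depth now 1)
Event 5 (INT 0): INT 0 arrives: push (IRQ1, PC=0), enter IRQ0 at PC=0 (depth now 2)
Event 6 (EXEC): [IRQ0] PC=0: INC 2 -> ACC=13
Event 7 (EXEC): [IRQ0] PC=1: DEC 1 -> ACC=12
Event 8 (EXEC): [IRQ0] PC=2: DEC 1 -> ACC=11
Event 9 (EXEC): [IRQ0] PC=3: IRET -> resume IRQ1 at PC=0 (depth now 1)
Event 10 (EXEC): [IRQ1] PC=0: INC 2 -> ACC=13
Event 11 (EXEC): [IRQ1] PC=1: INC 1 -> ACC=14
Event 12 (EXEC): [IRQ1] PC=2: IRET -> resume MAIN at PC=3 (depth now 0)
Event 13 (EXEC): [MAIN] PC=3: INC 5 -> ACC=19
Event 14 (INT 1): INT 1 arrives: push (MAIN, PC=4), enter IRQ1 at PC=0 (depth now 1)
Event 15 (EXEC): [IRQ1] PC=0: INC 2 -> ACC=21
Event 16 (EXEC): [IRQ1] PC=1: INC 1 -> ACC=22
Event 17 (EXEC): [IRQ1] PC=2: IRET -> resume MAIN at PC=4 (depth now 0)
Event 18 (INT 1): INT 1 arrives: push (MAIN, PC=4), enter IRQ1 at PC=0 (depth now 1)
Event 19 (INT 0): INT 0 arrives: push (IRQ1, PC=0), enter IRQ0 at PC=0 (depth now 2)
Event 20 (EXEC): [IRQ0] PC=0: INC 2 -> ACC=24
Event 21 (EXEC): [IRQ0] PC=1: DEC 1 -> ACC=23
Event 22 (EXEC): [IRQ0] PC=2: DEC 1 -> ACC=22
Event 23 (EXEC): [IRQ0] PC=3: IRET -> resume IRQ1 at PC=0 (depth now 1)

Answer: IRQ1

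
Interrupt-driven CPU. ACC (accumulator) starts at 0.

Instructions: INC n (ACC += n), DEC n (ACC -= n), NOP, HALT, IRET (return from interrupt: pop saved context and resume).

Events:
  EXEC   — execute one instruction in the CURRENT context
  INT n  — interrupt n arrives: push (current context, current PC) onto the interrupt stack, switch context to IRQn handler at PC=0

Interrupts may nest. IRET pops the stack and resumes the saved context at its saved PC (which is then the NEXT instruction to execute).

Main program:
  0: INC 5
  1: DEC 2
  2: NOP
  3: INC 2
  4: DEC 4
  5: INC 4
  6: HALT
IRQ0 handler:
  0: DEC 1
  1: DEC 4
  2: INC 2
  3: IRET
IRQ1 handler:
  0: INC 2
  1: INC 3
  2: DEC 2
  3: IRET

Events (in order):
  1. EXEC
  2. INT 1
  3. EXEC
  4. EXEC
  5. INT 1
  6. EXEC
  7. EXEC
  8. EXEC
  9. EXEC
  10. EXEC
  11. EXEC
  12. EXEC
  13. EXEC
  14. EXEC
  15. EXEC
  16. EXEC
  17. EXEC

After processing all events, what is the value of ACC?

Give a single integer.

Event 1 (EXEC): [MAIN] PC=0: INC 5 -> ACC=5
Event 2 (INT 1): INT 1 arrives: push (MAIN, PC=1), enter IRQ1 at PC=0 (depth now 1)
Event 3 (EXEC): [IRQ1] PC=0: INC 2 -> ACC=7
Event 4 (EXEC): [IRQ1] PC=1: INC 3 -> ACC=10
Event 5 (INT 1): INT 1 arrives: push (IRQ1, PC=2), enter IRQ1 at PC=0 (depth now 2)
Event 6 (EXEC): [IRQ1] PC=0: INC 2 -> ACC=12
Event 7 (EXEC): [IRQ1] PC=1: INC 3 -> ACC=15
Event 8 (EXEC): [IRQ1] PC=2: DEC 2 -> ACC=13
Event 9 (EXEC): [IRQ1] PC=3: IRET -> resume IRQ1 at PC=2 (depth now 1)
Event 10 (EXEC): [IRQ1] PC=2: DEC 2 -> ACC=11
Event 11 (EXEC): [IRQ1] PC=3: IRET -> resume MAIN at PC=1 (depth now 0)
Event 12 (EXEC): [MAIN] PC=1: DEC 2 -> ACC=9
Event 13 (EXEC): [MAIN] PC=2: NOP
Event 14 (EXEC): [MAIN] PC=3: INC 2 -> ACC=11
Event 15 (EXEC): [MAIN] PC=4: DEC 4 -> ACC=7
Event 16 (EXEC): [MAIN] PC=5: INC 4 -> ACC=11
Event 17 (EXEC): [MAIN] PC=6: HALT

Answer: 11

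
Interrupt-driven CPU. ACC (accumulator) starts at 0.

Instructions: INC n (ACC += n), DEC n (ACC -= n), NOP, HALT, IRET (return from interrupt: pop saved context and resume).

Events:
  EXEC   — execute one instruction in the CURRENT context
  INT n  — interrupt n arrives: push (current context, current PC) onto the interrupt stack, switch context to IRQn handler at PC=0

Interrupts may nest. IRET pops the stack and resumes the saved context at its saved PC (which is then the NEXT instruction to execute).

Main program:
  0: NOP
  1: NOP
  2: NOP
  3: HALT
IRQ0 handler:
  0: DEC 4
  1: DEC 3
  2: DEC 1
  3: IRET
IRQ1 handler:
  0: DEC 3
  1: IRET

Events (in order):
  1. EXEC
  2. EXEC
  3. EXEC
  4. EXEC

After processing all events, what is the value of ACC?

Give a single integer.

Answer: 0

Derivation:
Event 1 (EXEC): [MAIN] PC=0: NOP
Event 2 (EXEC): [MAIN] PC=1: NOP
Event 3 (EXEC): [MAIN] PC=2: NOP
Event 4 (EXEC): [MAIN] PC=3: HALT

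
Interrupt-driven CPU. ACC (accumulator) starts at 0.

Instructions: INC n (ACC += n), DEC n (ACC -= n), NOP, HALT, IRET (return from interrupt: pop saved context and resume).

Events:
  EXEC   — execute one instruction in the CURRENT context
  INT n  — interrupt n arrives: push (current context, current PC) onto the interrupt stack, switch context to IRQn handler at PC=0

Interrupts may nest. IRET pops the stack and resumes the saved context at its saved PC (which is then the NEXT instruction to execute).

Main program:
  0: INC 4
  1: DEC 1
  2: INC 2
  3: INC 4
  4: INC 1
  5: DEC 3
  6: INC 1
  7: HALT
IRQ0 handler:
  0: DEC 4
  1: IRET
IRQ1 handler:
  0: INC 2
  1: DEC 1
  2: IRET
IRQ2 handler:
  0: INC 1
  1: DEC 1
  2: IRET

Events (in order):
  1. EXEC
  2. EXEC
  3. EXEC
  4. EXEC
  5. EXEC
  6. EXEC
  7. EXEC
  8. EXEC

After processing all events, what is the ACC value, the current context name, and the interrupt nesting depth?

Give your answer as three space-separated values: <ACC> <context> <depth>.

Answer: 8 MAIN 0

Derivation:
Event 1 (EXEC): [MAIN] PC=0: INC 4 -> ACC=4
Event 2 (EXEC): [MAIN] PC=1: DEC 1 -> ACC=3
Event 3 (EXEC): [MAIN] PC=2: INC 2 -> ACC=5
Event 4 (EXEC): [MAIN] PC=3: INC 4 -> ACC=9
Event 5 (EXEC): [MAIN] PC=4: INC 1 -> ACC=10
Event 6 (EXEC): [MAIN] PC=5: DEC 3 -> ACC=7
Event 7 (EXEC): [MAIN] PC=6: INC 1 -> ACC=8
Event 8 (EXEC): [MAIN] PC=7: HALT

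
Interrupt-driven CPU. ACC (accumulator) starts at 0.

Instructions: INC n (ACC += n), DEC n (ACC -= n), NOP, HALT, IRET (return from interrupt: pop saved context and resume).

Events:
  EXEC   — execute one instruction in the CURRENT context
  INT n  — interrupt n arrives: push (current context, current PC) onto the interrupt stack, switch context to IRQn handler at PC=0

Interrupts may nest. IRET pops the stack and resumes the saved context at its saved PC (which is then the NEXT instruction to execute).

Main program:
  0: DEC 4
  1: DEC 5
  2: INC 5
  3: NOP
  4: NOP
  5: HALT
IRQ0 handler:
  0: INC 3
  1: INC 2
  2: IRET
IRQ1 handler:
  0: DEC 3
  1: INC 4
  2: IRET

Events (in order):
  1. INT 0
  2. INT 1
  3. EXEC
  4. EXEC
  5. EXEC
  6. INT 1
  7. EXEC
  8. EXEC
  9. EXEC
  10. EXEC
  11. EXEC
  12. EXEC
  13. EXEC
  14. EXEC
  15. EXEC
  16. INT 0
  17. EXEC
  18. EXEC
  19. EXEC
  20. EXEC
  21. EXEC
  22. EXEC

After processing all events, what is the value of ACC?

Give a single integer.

Answer: 8

Derivation:
Event 1 (INT 0): INT 0 arrives: push (MAIN, PC=0), enter IRQ0 at PC=0 (depth now 1)
Event 2 (INT 1): INT 1 arrives: push (IRQ0, PC=0), enter IRQ1 at PC=0 (depth now 2)
Event 3 (EXEC): [IRQ1] PC=0: DEC 3 -> ACC=-3
Event 4 (EXEC): [IRQ1] PC=1: INC 4 -> ACC=1
Event 5 (EXEC): [IRQ1] PC=2: IRET -> resume IRQ0 at PC=0 (depth now 1)
Event 6 (INT 1): INT 1 arrives: push (IRQ0, PC=0), enter IRQ1 at PC=0 (depth now 2)
Event 7 (EXEC): [IRQ1] PC=0: DEC 3 -> ACC=-2
Event 8 (EXEC): [IRQ1] PC=1: INC 4 -> ACC=2
Event 9 (EXEC): [IRQ1] PC=2: IRET -> resume IRQ0 at PC=0 (depth now 1)
Event 10 (EXEC): [IRQ0] PC=0: INC 3 -> ACC=5
Event 11 (EXEC): [IRQ0] PC=1: INC 2 -> ACC=7
Event 12 (EXEC): [IRQ0] PC=2: IRET -> resume MAIN at PC=0 (depth now 0)
Event 13 (EXEC): [MAIN] PC=0: DEC 4 -> ACC=3
Event 14 (EXEC): [MAIN] PC=1: DEC 5 -> ACC=-2
Event 15 (EXEC): [MAIN] PC=2: INC 5 -> ACC=3
Event 16 (INT 0): INT 0 arrives: push (MAIN, PC=3), enter IRQ0 at PC=0 (depth now 1)
Event 17 (EXEC): [IRQ0] PC=0: INC 3 -> ACC=6
Event 18 (EXEC): [IRQ0] PC=1: INC 2 -> ACC=8
Event 19 (EXEC): [IRQ0] PC=2: IRET -> resume MAIN at PC=3 (depth now 0)
Event 20 (EXEC): [MAIN] PC=3: NOP
Event 21 (EXEC): [MAIN] PC=4: NOP
Event 22 (EXEC): [MAIN] PC=5: HALT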